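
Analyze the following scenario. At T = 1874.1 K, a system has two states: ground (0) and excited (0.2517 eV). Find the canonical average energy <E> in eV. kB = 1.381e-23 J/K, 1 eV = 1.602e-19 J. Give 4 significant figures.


Step 1: beta*E = 0.2517*1.602e-19/(1.381e-23*1874.1) = 1.558
Step 2: exp(-beta*E) = 0.2106
Step 3: <E> = 0.2517*0.2106/(1+0.2106) = 0.04378 eV

0.04378


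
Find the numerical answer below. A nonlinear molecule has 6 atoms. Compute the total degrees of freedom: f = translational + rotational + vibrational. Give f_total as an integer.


Step 1: Translational DOF = 3
Step 2: Rotational DOF (nonlinear) = 3
Step 3: Vibrational DOF = 3*6 - 6 = 12
Step 4: Total = 3 + 3 + 12 = 18

18


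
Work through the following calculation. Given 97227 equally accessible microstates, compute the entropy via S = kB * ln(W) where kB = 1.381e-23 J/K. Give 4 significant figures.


Step 1: ln(W) = ln(97227) = 11.48
Step 2: S = kB * ln(W) = 1.381e-23 * 11.48
Step 3: S = 1.586e-22 J/K

1.586e-22


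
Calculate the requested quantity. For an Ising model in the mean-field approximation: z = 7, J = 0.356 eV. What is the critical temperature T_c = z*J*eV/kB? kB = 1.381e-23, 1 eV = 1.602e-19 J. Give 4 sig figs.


Step 1: z*J = 7*0.356 = 2.492 eV
Step 2: Convert to Joules: 2.492*1.602e-19 = 3.992e-19 J
Step 3: T_c = 3.992e-19 / 1.381e-23 = 2.891e+04 K

2.891e+04


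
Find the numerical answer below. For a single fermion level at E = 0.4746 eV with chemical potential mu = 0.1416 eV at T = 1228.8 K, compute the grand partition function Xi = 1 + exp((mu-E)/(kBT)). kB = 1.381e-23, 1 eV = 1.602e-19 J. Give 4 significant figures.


Step 1: (mu - E) = 0.1416 - 0.4746 = -0.333 eV
Step 2: x = (mu-E)*eV/(kB*T) = -0.333*1.602e-19/(1.381e-23*1228.8) = -3.144
Step 3: exp(x) = 0.04313
Step 4: Xi = 1 + 0.04313 = 1.043

1.043


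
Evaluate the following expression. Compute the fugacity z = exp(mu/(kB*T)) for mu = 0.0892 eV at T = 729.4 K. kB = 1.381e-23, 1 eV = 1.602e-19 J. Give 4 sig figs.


Step 1: Convert mu to Joules: 0.0892*1.602e-19 = 1.429e-20 J
Step 2: kB*T = 1.381e-23*729.4 = 1.007e-20 J
Step 3: mu/(kB*T) = 1.419
Step 4: z = exp(1.419) = 4.131

4.131


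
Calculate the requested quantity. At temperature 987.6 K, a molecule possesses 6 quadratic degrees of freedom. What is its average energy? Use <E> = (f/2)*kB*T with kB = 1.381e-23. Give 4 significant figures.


Step 1: f/2 = 6/2 = 3
Step 2: kB*T = 1.381e-23 * 987.6 = 1.364e-20
Step 3: <E> = 3 * 1.364e-20 = 4.092e-20 J

4.092e-20


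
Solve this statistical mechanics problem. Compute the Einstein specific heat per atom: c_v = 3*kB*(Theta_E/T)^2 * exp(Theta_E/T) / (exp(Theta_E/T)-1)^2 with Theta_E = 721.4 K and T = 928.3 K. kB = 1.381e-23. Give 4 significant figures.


Step 1: x = Theta_E/T = 721.4/928.3 = 0.7771
Step 2: x^2 = 0.6039
Step 3: exp(x) = 2.175
Step 4: c_v = 3*1.381e-23*0.6039*2.175/(2.175-1)^2 = 3.941e-23

3.941e-23


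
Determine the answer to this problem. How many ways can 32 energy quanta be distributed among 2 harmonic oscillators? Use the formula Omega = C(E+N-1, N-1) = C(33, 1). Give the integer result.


Step 1: Use binomial coefficient C(33, 1)
Step 2: Numerator = 33! / 32!
Step 3: Denominator = 1!
Step 4: Omega = 33

33


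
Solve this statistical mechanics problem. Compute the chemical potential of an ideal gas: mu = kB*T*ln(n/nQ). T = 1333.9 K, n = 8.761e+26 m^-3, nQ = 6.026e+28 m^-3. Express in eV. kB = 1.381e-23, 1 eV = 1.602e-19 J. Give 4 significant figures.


Step 1: n/nQ = 8.761e+26/6.026e+28 = 0.01454
Step 2: ln(n/nQ) = -4.231
Step 3: mu = kB*T*ln(n/nQ) = 1.842e-20*-4.231 = -7.794e-20 J
Step 4: Convert to eV: -7.794e-20/1.602e-19 = -0.4865 eV

-0.4865


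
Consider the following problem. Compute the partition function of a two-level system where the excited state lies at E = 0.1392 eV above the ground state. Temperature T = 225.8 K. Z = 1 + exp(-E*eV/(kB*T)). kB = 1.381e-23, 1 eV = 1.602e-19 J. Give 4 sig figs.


Step 1: Compute beta*E = E*eV/(kB*T) = 0.1392*1.602e-19/(1.381e-23*225.8) = 7.151
Step 2: exp(-beta*E) = exp(-7.151) = 0.0007839
Step 3: Z = 1 + 0.0007839 = 1.001

1.001


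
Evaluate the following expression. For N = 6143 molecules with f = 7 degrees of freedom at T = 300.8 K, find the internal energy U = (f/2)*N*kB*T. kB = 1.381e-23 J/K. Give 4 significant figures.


Step 1: f/2 = 7/2 = 3.5
Step 2: N*kB*T = 6143*1.381e-23*300.8 = 2.552e-17
Step 3: U = 3.5 * 2.552e-17 = 8.931e-17 J

8.931e-17


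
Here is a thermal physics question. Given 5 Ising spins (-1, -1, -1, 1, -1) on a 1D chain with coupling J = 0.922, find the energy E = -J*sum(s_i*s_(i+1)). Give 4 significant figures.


Step 1: Nearest-neighbor products: 1, 1, -1, -1
Step 2: Sum of products = 0
Step 3: E = -0.922 * 0 = 0

0


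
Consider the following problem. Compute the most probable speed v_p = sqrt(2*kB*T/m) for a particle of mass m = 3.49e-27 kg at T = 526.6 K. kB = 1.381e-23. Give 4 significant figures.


Step 1: Numerator = 2*kB*T = 2*1.381e-23*526.6 = 1.454e-20
Step 2: Ratio = 1.454e-20 / 3.49e-27 = 4.168e+06
Step 3: v_p = sqrt(4.168e+06) = 2041 m/s

2041


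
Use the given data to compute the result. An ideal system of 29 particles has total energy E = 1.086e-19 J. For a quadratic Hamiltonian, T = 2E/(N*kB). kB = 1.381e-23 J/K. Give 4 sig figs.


Step 1: Numerator = 2*E = 2*1.086e-19 = 2.172e-19 J
Step 2: Denominator = N*kB = 29*1.381e-23 = 4.005e-22
Step 3: T = 2.172e-19 / 4.005e-22 = 542.3 K

542.3


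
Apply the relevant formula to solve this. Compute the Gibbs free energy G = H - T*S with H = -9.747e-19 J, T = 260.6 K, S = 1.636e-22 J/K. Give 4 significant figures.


Step 1: T*S = 260.6 * 1.636e-22 = 4.263e-20 J
Step 2: G = H - T*S = -9.747e-19 - 4.263e-20
Step 3: G = -1.017e-18 J

-1.017e-18


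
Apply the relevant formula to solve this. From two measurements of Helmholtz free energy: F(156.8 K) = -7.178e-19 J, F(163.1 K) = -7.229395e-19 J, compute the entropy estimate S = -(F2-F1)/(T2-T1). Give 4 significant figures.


Step 1: dF = F2 - F1 = -7.229395e-19 - (-7.178e-19) = -5.1395e-21 J
Step 2: dT = T2 - T1 = 163.1 - 156.8 = 6.3 K
Step 3: S = -dF/dT = -(-5.1395e-21)/6.3 = 8.158e-22 J/K

8.158e-22


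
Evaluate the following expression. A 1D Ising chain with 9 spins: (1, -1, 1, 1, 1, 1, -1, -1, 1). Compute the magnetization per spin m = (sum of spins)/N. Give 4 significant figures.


Step 1: Count up spins (+1): 6, down spins (-1): 3
Step 2: Total magnetization M = 6 - 3 = 3
Step 3: m = M/N = 3/9 = 0.3333

0.3333


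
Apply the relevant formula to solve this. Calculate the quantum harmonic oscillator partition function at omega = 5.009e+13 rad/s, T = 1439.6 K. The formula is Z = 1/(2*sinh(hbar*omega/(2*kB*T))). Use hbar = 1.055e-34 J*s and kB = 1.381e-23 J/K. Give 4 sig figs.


Step 1: Compute x = hbar*omega/(kB*T) = 1.055e-34*5.009e+13/(1.381e-23*1439.6) = 0.2658
Step 2: x/2 = 0.1329
Step 3: sinh(x/2) = 0.1333
Step 4: Z = 1/(2*0.1333) = 3.751

3.751


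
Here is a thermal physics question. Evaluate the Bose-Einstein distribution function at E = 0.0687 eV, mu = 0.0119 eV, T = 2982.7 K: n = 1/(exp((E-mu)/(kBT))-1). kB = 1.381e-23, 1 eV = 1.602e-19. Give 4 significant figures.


Step 1: (E - mu) = 0.0568 eV
Step 2: x = (E-mu)*eV/(kB*T) = 0.0568*1.602e-19/(1.381e-23*2982.7) = 0.2209
Step 3: exp(x) = 1.247
Step 4: n = 1/(exp(x)-1) = 4.045

4.045


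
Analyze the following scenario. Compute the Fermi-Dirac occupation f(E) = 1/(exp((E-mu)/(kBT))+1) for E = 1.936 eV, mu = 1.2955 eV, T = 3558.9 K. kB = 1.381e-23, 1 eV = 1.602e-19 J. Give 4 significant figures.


Step 1: (E - mu) = 1.936 - 1.2955 = 0.6405 eV
Step 2: Convert: (E-mu)*eV = 1.026e-19 J
Step 3: x = (E-mu)*eV/(kB*T) = 2.088
Step 4: f = 1/(exp(2.088)+1) = 0.1103

0.1103


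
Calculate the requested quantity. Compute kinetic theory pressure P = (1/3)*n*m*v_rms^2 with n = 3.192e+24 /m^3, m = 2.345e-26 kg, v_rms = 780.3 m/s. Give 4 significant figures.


Step 1: v_rms^2 = 780.3^2 = 6.089e+05
Step 2: n*m = 3.192e+24*2.345e-26 = 0.07485
Step 3: P = (1/3)*0.07485*6.089e+05 = 1.519e+04 Pa

1.519e+04


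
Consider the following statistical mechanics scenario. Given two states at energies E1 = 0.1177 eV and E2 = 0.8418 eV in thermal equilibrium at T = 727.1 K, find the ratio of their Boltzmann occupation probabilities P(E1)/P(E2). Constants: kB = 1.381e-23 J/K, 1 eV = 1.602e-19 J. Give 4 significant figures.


Step 1: Compute energy difference dE = E1 - E2 = 0.1177 - 0.8418 = -0.7241 eV
Step 2: Convert to Joules: dE_J = -0.7241 * 1.602e-19 = -1.16e-19 J
Step 3: Compute exponent = -dE_J / (kB * T) = -(-1.16e-19) / (1.381e-23 * 727.1) = 11.55
Step 4: P(E1)/P(E2) = exp(11.55) = 1.04e+05

1.04e+05


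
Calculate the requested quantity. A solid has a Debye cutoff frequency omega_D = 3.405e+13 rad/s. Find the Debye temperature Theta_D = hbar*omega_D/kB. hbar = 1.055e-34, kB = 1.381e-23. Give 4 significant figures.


Step 1: hbar*omega_D = 1.055e-34 * 3.405e+13 = 3.592e-21 J
Step 2: Theta_D = 3.592e-21 / 1.381e-23
Step 3: Theta_D = 260.1 K

260.1


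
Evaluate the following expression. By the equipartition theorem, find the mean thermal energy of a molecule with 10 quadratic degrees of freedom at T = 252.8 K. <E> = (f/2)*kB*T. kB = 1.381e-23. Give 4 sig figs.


Step 1: f/2 = 10/2 = 5
Step 2: kB*T = 1.381e-23 * 252.8 = 3.491e-21
Step 3: <E> = 5 * 3.491e-21 = 1.746e-20 J

1.746e-20


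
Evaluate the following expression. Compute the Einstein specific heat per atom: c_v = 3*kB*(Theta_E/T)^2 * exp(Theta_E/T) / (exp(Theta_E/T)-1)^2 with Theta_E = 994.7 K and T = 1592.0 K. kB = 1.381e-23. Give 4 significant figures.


Step 1: x = Theta_E/T = 994.7/1592.0 = 0.6248
Step 2: x^2 = 0.3904
Step 3: exp(x) = 1.868
Step 4: c_v = 3*1.381e-23*0.3904*1.868/(1.868-1)^2 = 4.011e-23

4.011e-23


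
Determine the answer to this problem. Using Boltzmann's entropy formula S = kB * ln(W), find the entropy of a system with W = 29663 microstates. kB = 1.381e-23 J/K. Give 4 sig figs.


Step 1: ln(W) = ln(29663) = 10.3
Step 2: S = kB * ln(W) = 1.381e-23 * 10.3
Step 3: S = 1.422e-22 J/K

1.422e-22


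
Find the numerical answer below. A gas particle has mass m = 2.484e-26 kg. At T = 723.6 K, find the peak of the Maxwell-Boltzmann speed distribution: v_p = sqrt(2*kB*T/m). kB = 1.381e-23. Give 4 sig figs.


Step 1: Numerator = 2*kB*T = 2*1.381e-23*723.6 = 1.999e-20
Step 2: Ratio = 1.999e-20 / 2.484e-26 = 8.046e+05
Step 3: v_p = sqrt(8.046e+05) = 897 m/s

897


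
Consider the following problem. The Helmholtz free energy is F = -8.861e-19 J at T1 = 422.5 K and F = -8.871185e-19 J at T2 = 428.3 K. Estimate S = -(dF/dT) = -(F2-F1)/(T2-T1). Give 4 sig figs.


Step 1: dF = F2 - F1 = -8.871185e-19 - (-8.861e-19) = -1.0185e-21 J
Step 2: dT = T2 - T1 = 428.3 - 422.5 = 5.8 K
Step 3: S = -dF/dT = -(-1.0185e-21)/5.8 = 1.756e-22 J/K

1.756e-22


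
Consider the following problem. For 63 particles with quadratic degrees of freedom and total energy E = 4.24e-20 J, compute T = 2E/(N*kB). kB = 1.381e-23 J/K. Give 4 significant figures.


Step 1: Numerator = 2*E = 2*4.24e-20 = 8.48e-20 J
Step 2: Denominator = N*kB = 63*1.381e-23 = 8.7e-22
Step 3: T = 8.48e-20 / 8.7e-22 = 97.47 K

97.47


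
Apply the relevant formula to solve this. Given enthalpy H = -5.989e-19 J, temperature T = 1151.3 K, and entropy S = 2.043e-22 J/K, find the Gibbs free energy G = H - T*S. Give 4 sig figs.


Step 1: T*S = 1151.3 * 2.043e-22 = 2.352e-19 J
Step 2: G = H - T*S = -5.989e-19 - 2.352e-19
Step 3: G = -8.341e-19 J

-8.341e-19


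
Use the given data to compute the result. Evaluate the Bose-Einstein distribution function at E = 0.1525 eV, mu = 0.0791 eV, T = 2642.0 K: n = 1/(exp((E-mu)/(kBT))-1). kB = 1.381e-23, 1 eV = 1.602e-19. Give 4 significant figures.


Step 1: (E - mu) = 0.0734 eV
Step 2: x = (E-mu)*eV/(kB*T) = 0.0734*1.602e-19/(1.381e-23*2642.0) = 0.3223
Step 3: exp(x) = 1.38
Step 4: n = 1/(exp(x)-1) = 2.63

2.63


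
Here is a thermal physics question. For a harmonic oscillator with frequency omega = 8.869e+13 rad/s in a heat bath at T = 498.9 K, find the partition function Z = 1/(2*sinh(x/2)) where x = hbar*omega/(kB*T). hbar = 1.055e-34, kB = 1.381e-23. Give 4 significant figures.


Step 1: Compute x = hbar*omega/(kB*T) = 1.055e-34*8.869e+13/(1.381e-23*498.9) = 1.358
Step 2: x/2 = 0.679
Step 3: sinh(x/2) = 0.7324
Step 4: Z = 1/(2*0.7324) = 0.6827

0.6827


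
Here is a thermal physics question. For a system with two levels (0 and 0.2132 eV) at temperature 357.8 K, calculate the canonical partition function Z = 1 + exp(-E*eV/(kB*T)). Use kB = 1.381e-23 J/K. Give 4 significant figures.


Step 1: Compute beta*E = E*eV/(kB*T) = 0.2132*1.602e-19/(1.381e-23*357.8) = 6.912
Step 2: exp(-beta*E) = exp(-6.912) = 0.0009956
Step 3: Z = 1 + 0.0009956 = 1.001

1.001


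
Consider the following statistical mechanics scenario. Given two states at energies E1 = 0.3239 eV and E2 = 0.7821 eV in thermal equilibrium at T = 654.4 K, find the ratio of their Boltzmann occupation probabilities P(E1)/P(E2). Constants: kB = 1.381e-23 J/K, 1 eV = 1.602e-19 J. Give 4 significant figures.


Step 1: Compute energy difference dE = E1 - E2 = 0.3239 - 0.7821 = -0.4582 eV
Step 2: Convert to Joules: dE_J = -0.4582 * 1.602e-19 = -7.34e-20 J
Step 3: Compute exponent = -dE_J / (kB * T) = -(-7.34e-20) / (1.381e-23 * 654.4) = 8.122
Step 4: P(E1)/P(E2) = exp(8.122) = 3369

3369


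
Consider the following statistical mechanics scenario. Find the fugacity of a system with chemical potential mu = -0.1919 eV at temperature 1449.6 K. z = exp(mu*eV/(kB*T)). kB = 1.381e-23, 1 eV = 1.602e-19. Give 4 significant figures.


Step 1: Convert mu to Joules: -0.1919*1.602e-19 = -3.074e-20 J
Step 2: kB*T = 1.381e-23*1449.6 = 2.002e-20 J
Step 3: mu/(kB*T) = -1.536
Step 4: z = exp(-1.536) = 0.2153

0.2153


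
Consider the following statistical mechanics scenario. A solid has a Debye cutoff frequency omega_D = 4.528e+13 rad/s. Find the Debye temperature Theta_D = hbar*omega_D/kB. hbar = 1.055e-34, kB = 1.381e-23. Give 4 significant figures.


Step 1: hbar*omega_D = 1.055e-34 * 4.528e+13 = 4.777e-21 J
Step 2: Theta_D = 4.777e-21 / 1.381e-23
Step 3: Theta_D = 345.9 K

345.9


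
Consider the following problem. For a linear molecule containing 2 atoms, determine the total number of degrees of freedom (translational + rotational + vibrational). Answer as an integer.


Step 1: Translational DOF = 3
Step 2: Rotational DOF (linear) = 2
Step 3: Vibrational DOF = 3*2 - 5 = 1
Step 4: Total = 3 + 2 + 1 = 6

6


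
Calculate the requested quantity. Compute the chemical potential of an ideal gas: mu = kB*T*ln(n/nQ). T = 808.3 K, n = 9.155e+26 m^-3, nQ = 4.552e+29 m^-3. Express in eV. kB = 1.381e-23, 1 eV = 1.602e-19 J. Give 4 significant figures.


Step 1: n/nQ = 9.155e+26/4.552e+29 = 0.002011
Step 2: ln(n/nQ) = -6.209
Step 3: mu = kB*T*ln(n/nQ) = 1.116e-20*-6.209 = -6.931e-20 J
Step 4: Convert to eV: -6.931e-20/1.602e-19 = -0.4326 eV

-0.4326


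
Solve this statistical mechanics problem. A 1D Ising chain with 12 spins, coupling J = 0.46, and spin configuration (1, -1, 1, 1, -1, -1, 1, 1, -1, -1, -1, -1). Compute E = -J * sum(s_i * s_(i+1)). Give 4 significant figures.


Step 1: Nearest-neighbor products: -1, -1, 1, -1, 1, -1, 1, -1, 1, 1, 1
Step 2: Sum of products = 1
Step 3: E = -0.46 * 1 = -0.46

-0.46


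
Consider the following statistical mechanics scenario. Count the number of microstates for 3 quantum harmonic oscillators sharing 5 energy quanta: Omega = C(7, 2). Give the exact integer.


Step 1: Use binomial coefficient C(7, 2)
Step 2: Numerator = 7! / 5!
Step 3: Denominator = 2!
Step 4: Omega = 21

21


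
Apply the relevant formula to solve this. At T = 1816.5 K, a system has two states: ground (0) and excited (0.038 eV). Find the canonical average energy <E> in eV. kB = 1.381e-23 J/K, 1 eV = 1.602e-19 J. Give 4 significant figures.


Step 1: beta*E = 0.038*1.602e-19/(1.381e-23*1816.5) = 0.2427
Step 2: exp(-beta*E) = 0.7845
Step 3: <E> = 0.038*0.7845/(1+0.7845) = 0.01671 eV

0.01671


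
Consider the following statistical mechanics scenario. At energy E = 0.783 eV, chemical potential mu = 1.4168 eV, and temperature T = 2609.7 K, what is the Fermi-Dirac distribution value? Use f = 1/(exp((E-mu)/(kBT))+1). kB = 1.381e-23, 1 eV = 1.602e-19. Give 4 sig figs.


Step 1: (E - mu) = 0.783 - 1.4168 = -0.6338 eV
Step 2: Convert: (E-mu)*eV = -1.015e-19 J
Step 3: x = (E-mu)*eV/(kB*T) = -2.817
Step 4: f = 1/(exp(-2.817)+1) = 0.9436

0.9436


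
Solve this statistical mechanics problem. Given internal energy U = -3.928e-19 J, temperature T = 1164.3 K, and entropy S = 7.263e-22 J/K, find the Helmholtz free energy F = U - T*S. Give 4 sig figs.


Step 1: T*S = 1164.3 * 7.263e-22 = 8.456e-19 J
Step 2: F = U - T*S = -3.928e-19 - 8.456e-19
Step 3: F = -1.238e-18 J

-1.238e-18


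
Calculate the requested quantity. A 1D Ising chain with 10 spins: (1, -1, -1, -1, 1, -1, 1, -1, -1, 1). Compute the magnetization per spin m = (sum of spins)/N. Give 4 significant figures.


Step 1: Count up spins (+1): 4, down spins (-1): 6
Step 2: Total magnetization M = 4 - 6 = -2
Step 3: m = M/N = -2/10 = -0.2

-0.2


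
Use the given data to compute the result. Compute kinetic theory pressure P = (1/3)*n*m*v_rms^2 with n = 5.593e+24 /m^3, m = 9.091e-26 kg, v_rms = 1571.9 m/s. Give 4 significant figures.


Step 1: v_rms^2 = 1571.9^2 = 2.471e+06
Step 2: n*m = 5.593e+24*9.091e-26 = 0.5085
Step 3: P = (1/3)*0.5085*2.471e+06 = 4.188e+05 Pa

4.188e+05


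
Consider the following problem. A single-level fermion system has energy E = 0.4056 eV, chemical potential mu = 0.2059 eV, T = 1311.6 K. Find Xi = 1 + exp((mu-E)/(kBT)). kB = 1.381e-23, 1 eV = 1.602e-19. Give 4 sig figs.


Step 1: (mu - E) = 0.2059 - 0.4056 = -0.1997 eV
Step 2: x = (mu-E)*eV/(kB*T) = -0.1997*1.602e-19/(1.381e-23*1311.6) = -1.766
Step 3: exp(x) = 0.171
Step 4: Xi = 1 + 0.171 = 1.171

1.171


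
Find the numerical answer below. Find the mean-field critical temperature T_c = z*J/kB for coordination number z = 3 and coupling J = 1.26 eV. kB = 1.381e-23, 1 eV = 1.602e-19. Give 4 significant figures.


Step 1: z*J = 3*1.26 = 3.78 eV
Step 2: Convert to Joules: 3.78*1.602e-19 = 6.056e-19 J
Step 3: T_c = 6.056e-19 / 1.381e-23 = 4.385e+04 K

4.385e+04


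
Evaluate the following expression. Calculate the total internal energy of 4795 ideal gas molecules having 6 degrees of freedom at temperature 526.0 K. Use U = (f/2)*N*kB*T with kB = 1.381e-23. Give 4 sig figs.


Step 1: f/2 = 6/2 = 3.0
Step 2: N*kB*T = 4795*1.381e-23*526.0 = 3.483e-17
Step 3: U = 3.0 * 3.483e-17 = 1.045e-16 J

1.045e-16


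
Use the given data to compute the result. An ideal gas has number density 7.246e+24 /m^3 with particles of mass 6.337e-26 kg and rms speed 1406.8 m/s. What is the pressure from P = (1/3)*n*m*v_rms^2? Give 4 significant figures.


Step 1: v_rms^2 = 1406.8^2 = 1.979e+06
Step 2: n*m = 7.246e+24*6.337e-26 = 0.4592
Step 3: P = (1/3)*0.4592*1.979e+06 = 3.029e+05 Pa

3.029e+05


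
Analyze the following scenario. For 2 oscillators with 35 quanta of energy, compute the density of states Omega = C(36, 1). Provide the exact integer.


Step 1: Use binomial coefficient C(36, 1)
Step 2: Numerator = 36! / 35!
Step 3: Denominator = 1!
Step 4: Omega = 36

36


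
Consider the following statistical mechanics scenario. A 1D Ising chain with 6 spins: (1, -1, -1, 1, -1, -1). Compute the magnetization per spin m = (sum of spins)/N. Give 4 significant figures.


Step 1: Count up spins (+1): 2, down spins (-1): 4
Step 2: Total magnetization M = 2 - 4 = -2
Step 3: m = M/N = -2/6 = -0.3333

-0.3333


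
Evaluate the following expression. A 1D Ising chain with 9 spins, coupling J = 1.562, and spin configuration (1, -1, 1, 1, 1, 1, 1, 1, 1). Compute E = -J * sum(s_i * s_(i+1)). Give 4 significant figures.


Step 1: Nearest-neighbor products: -1, -1, 1, 1, 1, 1, 1, 1
Step 2: Sum of products = 4
Step 3: E = -1.562 * 4 = -6.248

-6.248


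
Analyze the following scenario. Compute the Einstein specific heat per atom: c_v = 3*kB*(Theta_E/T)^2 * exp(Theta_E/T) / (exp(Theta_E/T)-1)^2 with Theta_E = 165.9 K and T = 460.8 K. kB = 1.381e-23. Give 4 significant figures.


Step 1: x = Theta_E/T = 165.9/460.8 = 0.36
Step 2: x^2 = 0.1296
Step 3: exp(x) = 1.433
Step 4: c_v = 3*1.381e-23*0.1296*1.433/(1.433-1)^2 = 4.099e-23

4.099e-23


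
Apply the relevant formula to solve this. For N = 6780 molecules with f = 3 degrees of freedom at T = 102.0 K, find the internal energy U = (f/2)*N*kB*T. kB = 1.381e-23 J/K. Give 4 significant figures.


Step 1: f/2 = 3/2 = 1.5
Step 2: N*kB*T = 6780*1.381e-23*102.0 = 9.55e-18
Step 3: U = 1.5 * 9.55e-18 = 1.433e-17 J

1.433e-17


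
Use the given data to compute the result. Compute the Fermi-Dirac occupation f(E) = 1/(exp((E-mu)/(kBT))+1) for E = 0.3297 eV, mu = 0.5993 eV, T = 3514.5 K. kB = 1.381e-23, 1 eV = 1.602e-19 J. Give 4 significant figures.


Step 1: (E - mu) = 0.3297 - 0.5993 = -0.2696 eV
Step 2: Convert: (E-mu)*eV = -4.319e-20 J
Step 3: x = (E-mu)*eV/(kB*T) = -0.8899
Step 4: f = 1/(exp(-0.8899)+1) = 0.7089

0.7089


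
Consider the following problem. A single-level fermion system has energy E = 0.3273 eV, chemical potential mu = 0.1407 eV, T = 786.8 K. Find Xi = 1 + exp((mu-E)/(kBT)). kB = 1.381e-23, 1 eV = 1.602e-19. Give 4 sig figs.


Step 1: (mu - E) = 0.1407 - 0.3273 = -0.1866 eV
Step 2: x = (mu-E)*eV/(kB*T) = -0.1866*1.602e-19/(1.381e-23*786.8) = -2.751
Step 3: exp(x) = 0.06385
Step 4: Xi = 1 + 0.06385 = 1.064

1.064


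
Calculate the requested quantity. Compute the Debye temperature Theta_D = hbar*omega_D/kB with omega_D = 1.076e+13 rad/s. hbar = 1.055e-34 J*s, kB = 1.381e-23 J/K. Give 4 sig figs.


Step 1: hbar*omega_D = 1.055e-34 * 1.076e+13 = 1.135e-21 J
Step 2: Theta_D = 1.135e-21 / 1.381e-23
Step 3: Theta_D = 82.2 K

82.2


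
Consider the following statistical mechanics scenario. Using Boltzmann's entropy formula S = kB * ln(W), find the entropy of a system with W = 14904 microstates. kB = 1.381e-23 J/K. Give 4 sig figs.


Step 1: ln(W) = ln(14904) = 9.609
Step 2: S = kB * ln(W) = 1.381e-23 * 9.609
Step 3: S = 1.327e-22 J/K

1.327e-22


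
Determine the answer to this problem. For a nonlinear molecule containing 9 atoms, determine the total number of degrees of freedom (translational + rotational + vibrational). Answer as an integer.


Step 1: Translational DOF = 3
Step 2: Rotational DOF (nonlinear) = 3
Step 3: Vibrational DOF = 3*9 - 6 = 21
Step 4: Total = 3 + 3 + 21 = 27

27


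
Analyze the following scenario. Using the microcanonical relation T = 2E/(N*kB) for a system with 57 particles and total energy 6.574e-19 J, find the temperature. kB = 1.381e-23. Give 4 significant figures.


Step 1: Numerator = 2*E = 2*6.574e-19 = 1.315e-18 J
Step 2: Denominator = N*kB = 57*1.381e-23 = 7.872e-22
Step 3: T = 1.315e-18 / 7.872e-22 = 1670 K

1670


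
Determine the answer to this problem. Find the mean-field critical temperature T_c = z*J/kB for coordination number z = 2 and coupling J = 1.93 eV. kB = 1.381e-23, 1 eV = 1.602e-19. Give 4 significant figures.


Step 1: z*J = 2*1.93 = 3.86 eV
Step 2: Convert to Joules: 3.86*1.602e-19 = 6.184e-19 J
Step 3: T_c = 6.184e-19 / 1.381e-23 = 4.478e+04 K

4.478e+04


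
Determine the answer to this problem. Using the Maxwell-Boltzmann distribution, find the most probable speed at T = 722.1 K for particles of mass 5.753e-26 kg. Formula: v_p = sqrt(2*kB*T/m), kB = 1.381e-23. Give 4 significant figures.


Step 1: Numerator = 2*kB*T = 2*1.381e-23*722.1 = 1.994e-20
Step 2: Ratio = 1.994e-20 / 5.753e-26 = 3.467e+05
Step 3: v_p = sqrt(3.467e+05) = 588.8 m/s

588.8


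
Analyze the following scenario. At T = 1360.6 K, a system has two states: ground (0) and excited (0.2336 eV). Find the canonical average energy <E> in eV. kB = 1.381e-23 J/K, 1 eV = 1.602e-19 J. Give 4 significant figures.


Step 1: beta*E = 0.2336*1.602e-19/(1.381e-23*1360.6) = 1.992
Step 2: exp(-beta*E) = 0.1365
Step 3: <E> = 0.2336*0.1365/(1+0.1365) = 0.02805 eV

0.02805


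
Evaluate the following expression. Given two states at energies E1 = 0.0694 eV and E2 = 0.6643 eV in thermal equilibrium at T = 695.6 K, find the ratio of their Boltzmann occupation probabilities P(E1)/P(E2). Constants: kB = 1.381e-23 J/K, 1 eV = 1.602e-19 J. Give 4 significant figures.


Step 1: Compute energy difference dE = E1 - E2 = 0.0694 - 0.6643 = -0.5949 eV
Step 2: Convert to Joules: dE_J = -0.5949 * 1.602e-19 = -9.53e-20 J
Step 3: Compute exponent = -dE_J / (kB * T) = -(-9.53e-20) / (1.381e-23 * 695.6) = 9.921
Step 4: P(E1)/P(E2) = exp(9.921) = 2.035e+04

2.035e+04


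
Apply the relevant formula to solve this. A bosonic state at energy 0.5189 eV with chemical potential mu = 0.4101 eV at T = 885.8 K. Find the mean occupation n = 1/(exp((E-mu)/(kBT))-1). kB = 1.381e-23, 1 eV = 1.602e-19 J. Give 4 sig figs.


Step 1: (E - mu) = 0.1088 eV
Step 2: x = (E-mu)*eV/(kB*T) = 0.1088*1.602e-19/(1.381e-23*885.8) = 1.425
Step 3: exp(x) = 4.157
Step 4: n = 1/(exp(x)-1) = 0.3167

0.3167


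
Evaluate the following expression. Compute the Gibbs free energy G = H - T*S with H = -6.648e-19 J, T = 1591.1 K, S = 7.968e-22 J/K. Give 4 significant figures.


Step 1: T*S = 1591.1 * 7.968e-22 = 1.268e-18 J
Step 2: G = H - T*S = -6.648e-19 - 1.268e-18
Step 3: G = -1.933e-18 J

-1.933e-18


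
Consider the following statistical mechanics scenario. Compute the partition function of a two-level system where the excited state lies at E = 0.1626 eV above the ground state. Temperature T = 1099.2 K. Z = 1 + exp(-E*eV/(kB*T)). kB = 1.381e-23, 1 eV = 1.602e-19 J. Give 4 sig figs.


Step 1: Compute beta*E = E*eV/(kB*T) = 0.1626*1.602e-19/(1.381e-23*1099.2) = 1.716
Step 2: exp(-beta*E) = exp(-1.716) = 0.1798
Step 3: Z = 1 + 0.1798 = 1.18

1.18


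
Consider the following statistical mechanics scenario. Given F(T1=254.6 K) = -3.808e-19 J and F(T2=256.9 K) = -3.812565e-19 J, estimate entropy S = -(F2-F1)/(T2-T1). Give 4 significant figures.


Step 1: dF = F2 - F1 = -3.812565e-19 - (-3.808e-19) = -4.565e-22 J
Step 2: dT = T2 - T1 = 256.9 - 254.6 = 2.3 K
Step 3: S = -dF/dT = -(-4.565e-22)/2.3 = 1.985e-22 J/K

1.985e-22


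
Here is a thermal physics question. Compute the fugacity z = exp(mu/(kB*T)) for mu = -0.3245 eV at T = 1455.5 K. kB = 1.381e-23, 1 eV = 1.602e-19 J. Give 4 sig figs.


Step 1: Convert mu to Joules: -0.3245*1.602e-19 = -5.198e-20 J
Step 2: kB*T = 1.381e-23*1455.5 = 2.01e-20 J
Step 3: mu/(kB*T) = -2.586
Step 4: z = exp(-2.586) = 0.0753

0.0753


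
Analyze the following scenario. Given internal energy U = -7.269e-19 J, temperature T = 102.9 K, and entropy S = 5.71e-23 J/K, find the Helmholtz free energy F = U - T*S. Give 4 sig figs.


Step 1: T*S = 102.9 * 5.71e-23 = 5.876e-21 J
Step 2: F = U - T*S = -7.269e-19 - 5.876e-21
Step 3: F = -7.328e-19 J

-7.328e-19


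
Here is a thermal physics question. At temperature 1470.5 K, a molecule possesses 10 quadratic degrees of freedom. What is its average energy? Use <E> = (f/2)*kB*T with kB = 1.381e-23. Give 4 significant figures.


Step 1: f/2 = 10/2 = 5
Step 2: kB*T = 1.381e-23 * 1470.5 = 2.031e-20
Step 3: <E> = 5 * 2.031e-20 = 1.015e-19 J

1.015e-19


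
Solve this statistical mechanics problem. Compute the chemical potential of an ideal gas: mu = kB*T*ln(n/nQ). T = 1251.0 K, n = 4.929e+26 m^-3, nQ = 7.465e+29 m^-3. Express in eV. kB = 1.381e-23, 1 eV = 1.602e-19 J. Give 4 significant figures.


Step 1: n/nQ = 4.929e+26/7.465e+29 = 0.0006603
Step 2: ln(n/nQ) = -7.323
Step 3: mu = kB*T*ln(n/nQ) = 1.728e-20*-7.323 = -1.265e-19 J
Step 4: Convert to eV: -1.265e-19/1.602e-19 = -0.7897 eV

-0.7897


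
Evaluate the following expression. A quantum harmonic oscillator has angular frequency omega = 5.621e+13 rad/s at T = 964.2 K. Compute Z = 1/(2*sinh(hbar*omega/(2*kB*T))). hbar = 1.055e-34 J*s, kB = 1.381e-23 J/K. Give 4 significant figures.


Step 1: Compute x = hbar*omega/(kB*T) = 1.055e-34*5.621e+13/(1.381e-23*964.2) = 0.4454
Step 2: x/2 = 0.2227
Step 3: sinh(x/2) = 0.2245
Step 4: Z = 1/(2*0.2245) = 2.227

2.227


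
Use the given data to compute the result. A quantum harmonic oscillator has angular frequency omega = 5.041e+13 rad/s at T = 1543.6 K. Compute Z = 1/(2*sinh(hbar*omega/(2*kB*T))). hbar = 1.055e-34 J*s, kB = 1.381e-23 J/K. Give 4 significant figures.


Step 1: Compute x = hbar*omega/(kB*T) = 1.055e-34*5.041e+13/(1.381e-23*1543.6) = 0.2495
Step 2: x/2 = 0.1247
Step 3: sinh(x/2) = 0.1251
Step 4: Z = 1/(2*0.1251) = 3.998

3.998


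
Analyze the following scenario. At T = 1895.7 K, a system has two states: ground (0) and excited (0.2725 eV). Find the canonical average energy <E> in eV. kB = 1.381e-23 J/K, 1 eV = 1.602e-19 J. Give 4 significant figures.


Step 1: beta*E = 0.2725*1.602e-19/(1.381e-23*1895.7) = 1.667
Step 2: exp(-beta*E) = 0.1887
Step 3: <E> = 0.2725*0.1887/(1+0.1887) = 0.04326 eV

0.04326


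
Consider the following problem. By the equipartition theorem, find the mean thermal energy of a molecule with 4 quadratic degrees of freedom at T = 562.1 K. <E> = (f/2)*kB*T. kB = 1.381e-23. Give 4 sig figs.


Step 1: f/2 = 4/2 = 2
Step 2: kB*T = 1.381e-23 * 562.1 = 7.763e-21
Step 3: <E> = 2 * 7.763e-21 = 1.553e-20 J

1.553e-20


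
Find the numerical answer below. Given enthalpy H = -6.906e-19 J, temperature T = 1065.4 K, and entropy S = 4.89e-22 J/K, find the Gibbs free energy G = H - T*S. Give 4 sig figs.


Step 1: T*S = 1065.4 * 4.89e-22 = 5.21e-19 J
Step 2: G = H - T*S = -6.906e-19 - 5.21e-19
Step 3: G = -1.212e-18 J

-1.212e-18


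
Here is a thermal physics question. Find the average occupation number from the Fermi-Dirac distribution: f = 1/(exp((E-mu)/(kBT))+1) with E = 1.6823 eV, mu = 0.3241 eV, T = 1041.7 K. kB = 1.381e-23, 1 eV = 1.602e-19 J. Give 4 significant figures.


Step 1: (E - mu) = 1.6823 - 0.3241 = 1.358 eV
Step 2: Convert: (E-mu)*eV = 2.176e-19 J
Step 3: x = (E-mu)*eV/(kB*T) = 15.12
Step 4: f = 1/(exp(15.12)+1) = 2.7e-07

2.7e-07


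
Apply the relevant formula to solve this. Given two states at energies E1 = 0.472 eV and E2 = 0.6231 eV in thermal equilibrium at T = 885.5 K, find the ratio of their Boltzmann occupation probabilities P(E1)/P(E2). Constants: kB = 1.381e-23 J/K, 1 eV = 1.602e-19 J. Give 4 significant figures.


Step 1: Compute energy difference dE = E1 - E2 = 0.472 - 0.6231 = -0.1511 eV
Step 2: Convert to Joules: dE_J = -0.1511 * 1.602e-19 = -2.421e-20 J
Step 3: Compute exponent = -dE_J / (kB * T) = -(-2.421e-20) / (1.381e-23 * 885.5) = 1.979
Step 4: P(E1)/P(E2) = exp(1.979) = 7.239

7.239


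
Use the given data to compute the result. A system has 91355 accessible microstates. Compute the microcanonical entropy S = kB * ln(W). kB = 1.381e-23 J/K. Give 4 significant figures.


Step 1: ln(W) = ln(91355) = 11.42
Step 2: S = kB * ln(W) = 1.381e-23 * 11.42
Step 3: S = 1.577e-22 J/K

1.577e-22


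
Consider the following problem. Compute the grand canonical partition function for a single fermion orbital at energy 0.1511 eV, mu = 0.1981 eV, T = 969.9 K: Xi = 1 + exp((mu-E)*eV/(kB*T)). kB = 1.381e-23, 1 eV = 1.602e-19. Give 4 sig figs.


Step 1: (mu - E) = 0.1981 - 0.1511 = 0.047 eV
Step 2: x = (mu-E)*eV/(kB*T) = 0.047*1.602e-19/(1.381e-23*969.9) = 0.5621
Step 3: exp(x) = 1.754
Step 4: Xi = 1 + 1.754 = 2.754

2.754


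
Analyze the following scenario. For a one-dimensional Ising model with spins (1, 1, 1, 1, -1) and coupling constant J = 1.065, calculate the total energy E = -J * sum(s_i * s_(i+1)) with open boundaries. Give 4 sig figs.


Step 1: Nearest-neighbor products: 1, 1, 1, -1
Step 2: Sum of products = 2
Step 3: E = -1.065 * 2 = -2.13

-2.13


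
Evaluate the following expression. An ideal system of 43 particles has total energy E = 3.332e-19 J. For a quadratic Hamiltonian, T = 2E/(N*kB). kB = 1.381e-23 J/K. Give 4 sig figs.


Step 1: Numerator = 2*E = 2*3.332e-19 = 6.664e-19 J
Step 2: Denominator = N*kB = 43*1.381e-23 = 5.938e-22
Step 3: T = 6.664e-19 / 5.938e-22 = 1122 K

1122


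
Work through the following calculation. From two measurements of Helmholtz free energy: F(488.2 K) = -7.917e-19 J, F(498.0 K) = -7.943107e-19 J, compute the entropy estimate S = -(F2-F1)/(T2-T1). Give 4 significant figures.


Step 1: dF = F2 - F1 = -7.943107e-19 - (-7.917e-19) = -2.6107e-21 J
Step 2: dT = T2 - T1 = 498.0 - 488.2 = 9.8 K
Step 3: S = -dF/dT = -(-2.6107e-21)/9.8 = 2.664e-22 J/K

2.664e-22


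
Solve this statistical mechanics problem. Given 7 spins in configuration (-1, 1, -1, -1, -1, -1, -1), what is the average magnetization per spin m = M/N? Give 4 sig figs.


Step 1: Count up spins (+1): 1, down spins (-1): 6
Step 2: Total magnetization M = 1 - 6 = -5
Step 3: m = M/N = -5/7 = -0.7143

-0.7143


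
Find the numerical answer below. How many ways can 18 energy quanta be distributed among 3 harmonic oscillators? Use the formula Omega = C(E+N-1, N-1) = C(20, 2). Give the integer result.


Step 1: Use binomial coefficient C(20, 2)
Step 2: Numerator = 20! / 18!
Step 3: Denominator = 2!
Step 4: Omega = 190

190


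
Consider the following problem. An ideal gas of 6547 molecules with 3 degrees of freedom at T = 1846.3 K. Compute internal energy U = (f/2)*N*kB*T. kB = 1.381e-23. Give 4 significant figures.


Step 1: f/2 = 3/2 = 1.5
Step 2: N*kB*T = 6547*1.381e-23*1846.3 = 1.669e-16
Step 3: U = 1.5 * 1.669e-16 = 2.504e-16 J

2.504e-16


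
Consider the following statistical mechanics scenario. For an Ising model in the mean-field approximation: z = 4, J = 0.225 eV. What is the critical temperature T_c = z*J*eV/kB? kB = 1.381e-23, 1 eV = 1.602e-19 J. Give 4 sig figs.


Step 1: z*J = 4*0.225 = 0.9 eV
Step 2: Convert to Joules: 0.9*1.602e-19 = 1.442e-19 J
Step 3: T_c = 1.442e-19 / 1.381e-23 = 1.044e+04 K

1.044e+04


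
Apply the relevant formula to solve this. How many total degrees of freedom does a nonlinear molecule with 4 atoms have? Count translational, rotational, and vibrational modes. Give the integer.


Step 1: Translational DOF = 3
Step 2: Rotational DOF (nonlinear) = 3
Step 3: Vibrational DOF = 3*4 - 6 = 6
Step 4: Total = 3 + 3 + 6 = 12

12


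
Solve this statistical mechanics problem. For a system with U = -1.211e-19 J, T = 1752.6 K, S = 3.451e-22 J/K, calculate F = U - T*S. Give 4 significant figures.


Step 1: T*S = 1752.6 * 3.451e-22 = 6.048e-19 J
Step 2: F = U - T*S = -1.211e-19 - 6.048e-19
Step 3: F = -7.259e-19 J

-7.259e-19


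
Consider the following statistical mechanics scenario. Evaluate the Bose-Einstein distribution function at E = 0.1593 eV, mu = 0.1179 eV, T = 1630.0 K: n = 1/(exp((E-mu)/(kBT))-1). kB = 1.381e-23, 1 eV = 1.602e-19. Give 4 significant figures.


Step 1: (E - mu) = 0.0414 eV
Step 2: x = (E-mu)*eV/(kB*T) = 0.0414*1.602e-19/(1.381e-23*1630.0) = 0.2946
Step 3: exp(x) = 1.343
Step 4: n = 1/(exp(x)-1) = 2.919

2.919


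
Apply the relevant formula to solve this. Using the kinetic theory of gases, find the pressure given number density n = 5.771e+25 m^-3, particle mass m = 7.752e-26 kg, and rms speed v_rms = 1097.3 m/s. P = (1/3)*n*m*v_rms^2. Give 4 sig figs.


Step 1: v_rms^2 = 1097.3^2 = 1.204e+06
Step 2: n*m = 5.771e+25*7.752e-26 = 4.474
Step 3: P = (1/3)*4.474*1.204e+06 = 1.796e+06 Pa

1.796e+06


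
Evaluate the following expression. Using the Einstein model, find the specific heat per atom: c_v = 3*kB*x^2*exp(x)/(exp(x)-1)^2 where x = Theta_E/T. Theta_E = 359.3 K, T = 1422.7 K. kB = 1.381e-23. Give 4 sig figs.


Step 1: x = Theta_E/T = 359.3/1422.7 = 0.2525
Step 2: x^2 = 0.06378
Step 3: exp(x) = 1.287
Step 4: c_v = 3*1.381e-23*0.06378*1.287/(1.287-1)^2 = 4.121e-23

4.121e-23


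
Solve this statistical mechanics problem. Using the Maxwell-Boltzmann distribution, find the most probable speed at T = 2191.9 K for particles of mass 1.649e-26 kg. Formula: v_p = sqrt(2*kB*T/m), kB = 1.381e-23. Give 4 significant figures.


Step 1: Numerator = 2*kB*T = 2*1.381e-23*2191.9 = 6.054e-20
Step 2: Ratio = 6.054e-20 / 1.649e-26 = 3.671e+06
Step 3: v_p = sqrt(3.671e+06) = 1916 m/s

1916


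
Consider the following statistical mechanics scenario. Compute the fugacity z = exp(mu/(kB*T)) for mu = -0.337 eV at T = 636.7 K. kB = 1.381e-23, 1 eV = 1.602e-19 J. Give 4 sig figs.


Step 1: Convert mu to Joules: -0.337*1.602e-19 = -5.399e-20 J
Step 2: kB*T = 1.381e-23*636.7 = 8.793e-21 J
Step 3: mu/(kB*T) = -6.14
Step 4: z = exp(-6.14) = 0.002155

0.002155


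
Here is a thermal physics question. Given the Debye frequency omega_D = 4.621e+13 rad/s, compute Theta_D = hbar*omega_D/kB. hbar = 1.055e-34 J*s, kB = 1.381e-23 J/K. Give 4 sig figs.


Step 1: hbar*omega_D = 1.055e-34 * 4.621e+13 = 4.875e-21 J
Step 2: Theta_D = 4.875e-21 / 1.381e-23
Step 3: Theta_D = 353 K

353


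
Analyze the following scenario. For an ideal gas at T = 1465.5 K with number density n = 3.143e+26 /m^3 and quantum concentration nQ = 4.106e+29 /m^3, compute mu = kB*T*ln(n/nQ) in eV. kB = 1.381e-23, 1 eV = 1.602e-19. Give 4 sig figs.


Step 1: n/nQ = 3.143e+26/4.106e+29 = 0.0007655
Step 2: ln(n/nQ) = -7.175
Step 3: mu = kB*T*ln(n/nQ) = 2.024e-20*-7.175 = -1.452e-19 J
Step 4: Convert to eV: -1.452e-19/1.602e-19 = -0.9064 eV

-0.9064


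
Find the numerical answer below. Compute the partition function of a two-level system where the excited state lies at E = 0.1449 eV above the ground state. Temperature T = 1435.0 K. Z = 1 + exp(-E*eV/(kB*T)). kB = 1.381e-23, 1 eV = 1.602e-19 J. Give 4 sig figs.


Step 1: Compute beta*E = E*eV/(kB*T) = 0.1449*1.602e-19/(1.381e-23*1435.0) = 1.171
Step 2: exp(-beta*E) = exp(-1.171) = 0.3099
Step 3: Z = 1 + 0.3099 = 1.31

1.31


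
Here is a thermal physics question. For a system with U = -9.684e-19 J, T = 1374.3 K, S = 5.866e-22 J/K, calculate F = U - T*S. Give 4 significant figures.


Step 1: T*S = 1374.3 * 5.866e-22 = 8.062e-19 J
Step 2: F = U - T*S = -9.684e-19 - 8.062e-19
Step 3: F = -1.775e-18 J

-1.775e-18


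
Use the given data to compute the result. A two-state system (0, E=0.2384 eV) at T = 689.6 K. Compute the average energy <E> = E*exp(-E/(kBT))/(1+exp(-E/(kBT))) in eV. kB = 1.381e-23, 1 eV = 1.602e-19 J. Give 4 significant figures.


Step 1: beta*E = 0.2384*1.602e-19/(1.381e-23*689.6) = 4.01
Step 2: exp(-beta*E) = 0.01813
Step 3: <E> = 0.2384*0.01813/(1+0.01813) = 0.004245 eV

0.004245


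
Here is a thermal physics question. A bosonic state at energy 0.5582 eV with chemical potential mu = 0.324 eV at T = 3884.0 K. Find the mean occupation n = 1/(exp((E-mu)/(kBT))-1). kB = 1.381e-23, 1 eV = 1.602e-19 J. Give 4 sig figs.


Step 1: (E - mu) = 0.2342 eV
Step 2: x = (E-mu)*eV/(kB*T) = 0.2342*1.602e-19/(1.381e-23*3884.0) = 0.6995
Step 3: exp(x) = 2.013
Step 4: n = 1/(exp(x)-1) = 0.9874

0.9874


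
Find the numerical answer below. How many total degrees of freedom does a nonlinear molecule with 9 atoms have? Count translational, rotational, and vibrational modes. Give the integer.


Step 1: Translational DOF = 3
Step 2: Rotational DOF (nonlinear) = 3
Step 3: Vibrational DOF = 3*9 - 6 = 21
Step 4: Total = 3 + 3 + 21 = 27

27


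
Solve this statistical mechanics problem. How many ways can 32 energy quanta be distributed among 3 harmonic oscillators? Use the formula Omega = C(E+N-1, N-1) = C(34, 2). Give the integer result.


Step 1: Use binomial coefficient C(34, 2)
Step 2: Numerator = 34! / 32!
Step 3: Denominator = 2!
Step 4: Omega = 561

561


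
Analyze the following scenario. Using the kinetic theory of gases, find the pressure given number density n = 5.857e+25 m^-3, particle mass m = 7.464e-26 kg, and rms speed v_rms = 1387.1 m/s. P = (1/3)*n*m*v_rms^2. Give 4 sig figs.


Step 1: v_rms^2 = 1387.1^2 = 1.924e+06
Step 2: n*m = 5.857e+25*7.464e-26 = 4.372
Step 3: P = (1/3)*4.372*1.924e+06 = 2.804e+06 Pa

2.804e+06


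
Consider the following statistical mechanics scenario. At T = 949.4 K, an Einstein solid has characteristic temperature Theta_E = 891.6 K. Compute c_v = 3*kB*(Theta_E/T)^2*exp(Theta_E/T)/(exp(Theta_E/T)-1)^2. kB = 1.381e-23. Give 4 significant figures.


Step 1: x = Theta_E/T = 891.6/949.4 = 0.9391
Step 2: x^2 = 0.8819
Step 3: exp(x) = 2.558
Step 4: c_v = 3*1.381e-23*0.8819*2.558/(2.558-1)^2 = 3.851e-23

3.851e-23
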